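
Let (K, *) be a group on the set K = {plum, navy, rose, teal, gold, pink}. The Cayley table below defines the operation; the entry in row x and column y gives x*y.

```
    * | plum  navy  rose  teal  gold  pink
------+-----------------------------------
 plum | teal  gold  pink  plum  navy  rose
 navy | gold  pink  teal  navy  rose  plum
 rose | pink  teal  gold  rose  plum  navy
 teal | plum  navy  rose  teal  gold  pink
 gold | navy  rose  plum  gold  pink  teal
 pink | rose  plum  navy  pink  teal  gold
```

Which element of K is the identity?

teal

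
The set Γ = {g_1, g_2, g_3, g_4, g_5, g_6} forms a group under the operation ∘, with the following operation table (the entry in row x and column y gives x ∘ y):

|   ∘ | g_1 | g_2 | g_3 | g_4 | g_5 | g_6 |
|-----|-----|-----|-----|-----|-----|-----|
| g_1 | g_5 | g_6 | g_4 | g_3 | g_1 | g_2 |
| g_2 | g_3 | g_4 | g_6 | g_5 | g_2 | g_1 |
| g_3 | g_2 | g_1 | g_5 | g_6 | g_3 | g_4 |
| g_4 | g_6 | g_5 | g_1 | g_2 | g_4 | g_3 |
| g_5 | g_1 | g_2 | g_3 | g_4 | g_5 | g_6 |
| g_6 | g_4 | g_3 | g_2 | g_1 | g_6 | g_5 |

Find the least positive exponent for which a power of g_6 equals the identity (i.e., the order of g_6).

2

The identity element is g_5 (its row matches the header).
g_6^1 = g_6
g_6^2 = g_6 ∘ g_6 = g_5
The first power of g_6 equal to the identity is g_6^2, so ord(g_6) = 2.
(Structurally, Γ here is isomorphic to the symmetric group S_3.)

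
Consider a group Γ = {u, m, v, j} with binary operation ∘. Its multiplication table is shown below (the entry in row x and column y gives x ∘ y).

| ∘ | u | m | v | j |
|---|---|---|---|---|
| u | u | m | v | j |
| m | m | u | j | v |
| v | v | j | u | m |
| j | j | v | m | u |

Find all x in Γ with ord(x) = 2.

{j, m, v}

Identity is u. Compute the order of each non-identity element by repeated multiplication:
  m: m → u  (order 2)
  v: v → u  (order 2)
  j: j → u  (order 2)
Elements of order 2: {j, m, v}.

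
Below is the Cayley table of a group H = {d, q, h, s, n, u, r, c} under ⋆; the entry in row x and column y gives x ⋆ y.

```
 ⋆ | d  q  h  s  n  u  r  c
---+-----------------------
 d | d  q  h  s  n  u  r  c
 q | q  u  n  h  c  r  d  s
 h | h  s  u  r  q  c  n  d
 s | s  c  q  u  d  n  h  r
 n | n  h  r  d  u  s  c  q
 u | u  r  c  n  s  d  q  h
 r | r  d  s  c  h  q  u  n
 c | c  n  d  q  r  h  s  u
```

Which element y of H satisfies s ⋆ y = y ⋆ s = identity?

n

First locate the identity: row d matches the header, so d is the identity.
Scan row s for d: s ⋆ n = d. Hence s^(-1) = n.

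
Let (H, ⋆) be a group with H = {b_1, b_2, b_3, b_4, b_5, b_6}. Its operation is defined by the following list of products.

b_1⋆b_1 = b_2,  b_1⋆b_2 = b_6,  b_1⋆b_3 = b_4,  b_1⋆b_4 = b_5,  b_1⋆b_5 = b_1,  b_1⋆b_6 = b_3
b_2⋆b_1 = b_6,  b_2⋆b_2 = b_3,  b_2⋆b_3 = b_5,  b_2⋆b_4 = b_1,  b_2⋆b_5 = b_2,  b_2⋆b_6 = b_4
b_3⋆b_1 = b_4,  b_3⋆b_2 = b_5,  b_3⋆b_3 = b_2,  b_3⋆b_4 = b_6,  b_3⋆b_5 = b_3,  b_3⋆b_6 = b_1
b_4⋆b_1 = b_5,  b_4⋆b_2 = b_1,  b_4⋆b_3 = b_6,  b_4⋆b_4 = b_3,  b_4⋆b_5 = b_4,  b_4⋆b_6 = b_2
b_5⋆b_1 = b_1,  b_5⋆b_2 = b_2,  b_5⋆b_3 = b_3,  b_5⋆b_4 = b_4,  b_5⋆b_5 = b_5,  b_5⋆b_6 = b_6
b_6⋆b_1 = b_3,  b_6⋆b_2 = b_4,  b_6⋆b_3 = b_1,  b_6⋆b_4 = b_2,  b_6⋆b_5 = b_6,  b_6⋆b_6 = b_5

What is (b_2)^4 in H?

b_2

b_2^1 = b_2
b_2^2 = b_2 ⋆ b_2 = b_3
b_2^3 = b_3 ⋆ b_2 = b_5
b_2^4 = b_5 ⋆ b_2 = b_2
(Structurally, H here is isomorphic to the cyclic group Z_6.)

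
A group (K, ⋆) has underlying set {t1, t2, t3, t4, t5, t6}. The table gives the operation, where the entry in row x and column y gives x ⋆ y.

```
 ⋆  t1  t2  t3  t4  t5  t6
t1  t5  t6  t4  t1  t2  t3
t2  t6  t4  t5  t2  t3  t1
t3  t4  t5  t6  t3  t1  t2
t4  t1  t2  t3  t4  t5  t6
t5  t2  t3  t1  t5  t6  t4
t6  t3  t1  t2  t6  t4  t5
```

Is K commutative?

Check whether the table is symmetric across its main diagonal.
Every entry (row x, col y) equals the entry (row y, col x), so K is abelian.

Yes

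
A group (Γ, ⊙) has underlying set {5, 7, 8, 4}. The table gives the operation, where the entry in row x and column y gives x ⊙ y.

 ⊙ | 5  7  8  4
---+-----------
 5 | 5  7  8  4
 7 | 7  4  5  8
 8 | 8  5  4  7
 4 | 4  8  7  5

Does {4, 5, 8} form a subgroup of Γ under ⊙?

No

4 ⊙ 8 = 7, which is not in {4, 5, 8}.
The subset is not closed under ⊙, so it is not a subgroup.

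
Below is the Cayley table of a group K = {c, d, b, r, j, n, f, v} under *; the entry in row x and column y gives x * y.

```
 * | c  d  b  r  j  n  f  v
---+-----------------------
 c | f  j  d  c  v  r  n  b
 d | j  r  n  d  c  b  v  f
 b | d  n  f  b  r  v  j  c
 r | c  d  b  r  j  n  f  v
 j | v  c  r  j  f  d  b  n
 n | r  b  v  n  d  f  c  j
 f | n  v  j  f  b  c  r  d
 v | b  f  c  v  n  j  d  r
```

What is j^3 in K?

j^1 = j
j^2 = j * j = f
j^3 = f * j = b

b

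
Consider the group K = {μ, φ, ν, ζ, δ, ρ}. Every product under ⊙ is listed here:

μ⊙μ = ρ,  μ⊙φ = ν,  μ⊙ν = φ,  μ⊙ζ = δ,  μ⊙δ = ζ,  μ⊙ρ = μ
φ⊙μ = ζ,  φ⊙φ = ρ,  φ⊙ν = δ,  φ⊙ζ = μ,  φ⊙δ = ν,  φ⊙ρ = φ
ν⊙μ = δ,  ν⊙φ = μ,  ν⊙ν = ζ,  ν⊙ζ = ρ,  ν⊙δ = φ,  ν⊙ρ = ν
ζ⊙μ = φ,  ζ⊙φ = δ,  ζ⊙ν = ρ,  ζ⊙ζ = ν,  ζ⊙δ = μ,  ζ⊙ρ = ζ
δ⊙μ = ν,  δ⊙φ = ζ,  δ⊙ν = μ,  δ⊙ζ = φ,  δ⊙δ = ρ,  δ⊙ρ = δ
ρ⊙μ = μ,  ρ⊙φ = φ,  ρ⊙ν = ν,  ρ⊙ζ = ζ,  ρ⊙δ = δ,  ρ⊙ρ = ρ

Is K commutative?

No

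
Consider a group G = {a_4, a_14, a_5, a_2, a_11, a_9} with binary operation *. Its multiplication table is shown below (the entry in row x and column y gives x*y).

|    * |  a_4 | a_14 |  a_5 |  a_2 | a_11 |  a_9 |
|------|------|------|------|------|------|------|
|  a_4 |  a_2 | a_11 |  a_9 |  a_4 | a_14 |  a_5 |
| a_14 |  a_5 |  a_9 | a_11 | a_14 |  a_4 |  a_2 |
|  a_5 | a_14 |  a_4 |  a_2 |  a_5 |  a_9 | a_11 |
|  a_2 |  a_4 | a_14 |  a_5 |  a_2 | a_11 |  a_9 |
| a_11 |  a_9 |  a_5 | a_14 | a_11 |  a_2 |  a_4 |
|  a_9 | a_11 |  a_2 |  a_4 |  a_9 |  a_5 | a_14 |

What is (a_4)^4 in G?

a_4^1 = a_4
a_4^2 = a_4*a_4 = a_2
a_4^3 = a_2*a_4 = a_4
a_4^4 = a_4*a_4 = a_2
(Structurally, G here is isomorphic to the symmetric group S_3.)

a_2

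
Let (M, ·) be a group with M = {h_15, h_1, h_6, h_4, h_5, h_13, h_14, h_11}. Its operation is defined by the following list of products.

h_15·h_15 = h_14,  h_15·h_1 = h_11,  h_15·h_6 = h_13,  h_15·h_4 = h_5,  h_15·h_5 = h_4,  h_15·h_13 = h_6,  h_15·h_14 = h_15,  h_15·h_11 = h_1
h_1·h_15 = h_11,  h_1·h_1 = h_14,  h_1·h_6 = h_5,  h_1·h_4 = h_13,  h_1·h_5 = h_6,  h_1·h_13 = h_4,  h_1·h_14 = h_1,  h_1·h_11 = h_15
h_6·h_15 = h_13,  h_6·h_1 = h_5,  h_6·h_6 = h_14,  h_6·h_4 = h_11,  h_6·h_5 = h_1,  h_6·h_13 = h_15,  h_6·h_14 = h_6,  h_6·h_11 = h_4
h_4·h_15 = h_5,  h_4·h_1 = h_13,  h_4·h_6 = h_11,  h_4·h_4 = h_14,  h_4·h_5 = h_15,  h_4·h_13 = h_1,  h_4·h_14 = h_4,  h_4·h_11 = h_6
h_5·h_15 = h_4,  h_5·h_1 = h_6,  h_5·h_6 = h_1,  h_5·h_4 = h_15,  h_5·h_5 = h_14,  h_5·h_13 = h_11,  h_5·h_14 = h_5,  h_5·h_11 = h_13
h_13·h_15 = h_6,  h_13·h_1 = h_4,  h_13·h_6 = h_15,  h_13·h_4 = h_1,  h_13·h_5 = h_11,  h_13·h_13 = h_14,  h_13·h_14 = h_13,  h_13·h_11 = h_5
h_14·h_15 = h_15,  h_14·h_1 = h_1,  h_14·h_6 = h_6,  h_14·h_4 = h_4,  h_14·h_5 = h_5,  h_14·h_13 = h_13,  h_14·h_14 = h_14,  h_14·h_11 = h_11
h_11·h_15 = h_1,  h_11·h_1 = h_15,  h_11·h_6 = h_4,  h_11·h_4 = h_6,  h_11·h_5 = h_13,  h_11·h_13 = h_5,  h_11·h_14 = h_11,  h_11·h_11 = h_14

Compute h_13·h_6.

Read row h_13, column h_6: h_13·h_6 = h_15.

h_15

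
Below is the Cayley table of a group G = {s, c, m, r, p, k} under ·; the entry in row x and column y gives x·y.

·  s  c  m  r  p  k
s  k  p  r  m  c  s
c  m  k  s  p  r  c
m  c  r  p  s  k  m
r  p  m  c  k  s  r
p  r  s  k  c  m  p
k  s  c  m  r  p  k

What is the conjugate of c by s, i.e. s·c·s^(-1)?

The identity is k. In row s, the entry k sits in column s, so s^(-1) = s.
s·c = p
p·s = r

r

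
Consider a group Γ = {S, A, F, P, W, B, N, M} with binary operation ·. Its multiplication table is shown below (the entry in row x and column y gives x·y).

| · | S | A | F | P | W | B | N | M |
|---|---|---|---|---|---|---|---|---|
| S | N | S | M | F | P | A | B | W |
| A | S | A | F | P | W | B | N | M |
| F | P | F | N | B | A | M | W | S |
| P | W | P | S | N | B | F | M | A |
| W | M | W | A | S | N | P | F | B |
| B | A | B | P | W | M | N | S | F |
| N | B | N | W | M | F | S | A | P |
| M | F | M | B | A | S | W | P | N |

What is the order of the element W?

4

The identity element is A (its row matches the header).
W^1 = W
W^2 = W·W = N
W^3 = N·W = F
W^4 = F·W = A
The first power of W equal to the identity is W^4, so ord(W) = 4.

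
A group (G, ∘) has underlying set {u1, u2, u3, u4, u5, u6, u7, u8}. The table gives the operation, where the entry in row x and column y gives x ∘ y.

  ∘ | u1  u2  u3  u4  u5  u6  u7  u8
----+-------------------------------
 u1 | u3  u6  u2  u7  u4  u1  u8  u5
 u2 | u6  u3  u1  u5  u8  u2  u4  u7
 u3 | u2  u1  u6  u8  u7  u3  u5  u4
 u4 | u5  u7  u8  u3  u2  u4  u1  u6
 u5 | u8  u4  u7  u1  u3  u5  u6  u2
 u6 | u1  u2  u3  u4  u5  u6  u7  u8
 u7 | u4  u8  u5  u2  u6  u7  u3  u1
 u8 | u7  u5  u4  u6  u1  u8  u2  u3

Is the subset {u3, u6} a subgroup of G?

{u3, u6} contains the identity u6.
Checking products: every product of two elements of {u3, u6} (read from the table) lies in {u3, u6}, so the set is closed.
In a finite group, a nonempty closed subset is a subgroup. So {u3, u6} ≤ G.

Yes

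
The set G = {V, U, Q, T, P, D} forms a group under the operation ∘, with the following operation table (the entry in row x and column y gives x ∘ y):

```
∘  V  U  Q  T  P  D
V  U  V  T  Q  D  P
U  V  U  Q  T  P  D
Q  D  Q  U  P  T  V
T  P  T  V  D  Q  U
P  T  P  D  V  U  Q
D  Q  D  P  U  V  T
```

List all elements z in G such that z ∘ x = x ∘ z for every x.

An element z is central iff its row equals its column in the table.
For D: D ∘ Q = P ≠ V = Q ∘ D, so D ∉ Z.
Checking each element this way leaves Z(G) = {U}.

{U}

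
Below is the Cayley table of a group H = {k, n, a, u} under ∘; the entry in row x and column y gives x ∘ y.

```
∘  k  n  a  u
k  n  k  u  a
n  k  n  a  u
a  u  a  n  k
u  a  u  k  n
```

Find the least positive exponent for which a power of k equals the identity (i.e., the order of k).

2

The identity element is n (its row matches the header).
k^1 = k
k^2 = k ∘ k = n
The first power of k equal to the identity is k^2, so ord(k) = 2.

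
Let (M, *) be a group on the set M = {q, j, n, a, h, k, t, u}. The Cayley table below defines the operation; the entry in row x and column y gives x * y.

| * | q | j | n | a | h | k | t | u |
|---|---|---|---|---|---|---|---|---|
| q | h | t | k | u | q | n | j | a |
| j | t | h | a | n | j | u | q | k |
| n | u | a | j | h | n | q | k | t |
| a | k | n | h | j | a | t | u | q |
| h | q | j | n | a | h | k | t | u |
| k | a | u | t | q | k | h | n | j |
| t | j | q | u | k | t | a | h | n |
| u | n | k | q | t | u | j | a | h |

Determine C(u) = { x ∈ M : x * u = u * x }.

{h, j, k, u}

Compare row u with column u entry by entry.
k * u = j = u * k, so k commutes with u.
q * u = a but u * q = n, so q does not.
Collecting the elements that commute with u: C(u) = {h, j, k, u}.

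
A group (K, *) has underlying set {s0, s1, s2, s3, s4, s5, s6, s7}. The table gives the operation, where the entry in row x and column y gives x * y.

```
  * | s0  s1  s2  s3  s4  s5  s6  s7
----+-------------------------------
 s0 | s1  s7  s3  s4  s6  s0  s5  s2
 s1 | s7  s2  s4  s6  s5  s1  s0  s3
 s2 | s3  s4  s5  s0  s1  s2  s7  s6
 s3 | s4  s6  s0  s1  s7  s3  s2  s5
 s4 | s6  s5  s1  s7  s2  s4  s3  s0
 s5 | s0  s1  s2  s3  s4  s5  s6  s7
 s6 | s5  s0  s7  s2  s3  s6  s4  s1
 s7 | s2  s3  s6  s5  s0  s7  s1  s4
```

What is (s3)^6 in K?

s3^1 = s3
s3^2 = s3 * s3 = s1
s3^3 = s1 * s3 = s6
s3^4 = s6 * s3 = s2
s3^5 = s2 * s3 = s0
s3^6 = s0 * s3 = s4

s4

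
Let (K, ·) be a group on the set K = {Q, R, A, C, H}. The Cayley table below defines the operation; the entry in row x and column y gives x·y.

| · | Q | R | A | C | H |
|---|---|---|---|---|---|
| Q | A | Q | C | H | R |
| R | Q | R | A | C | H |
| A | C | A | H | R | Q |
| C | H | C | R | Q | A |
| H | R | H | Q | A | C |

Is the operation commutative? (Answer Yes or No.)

Check whether the table is symmetric across its main diagonal.
Every entry (row x, col y) equals the entry (row y, col x), so K is abelian.
(In fact K ≅ the cyclic group Z_5.)

Yes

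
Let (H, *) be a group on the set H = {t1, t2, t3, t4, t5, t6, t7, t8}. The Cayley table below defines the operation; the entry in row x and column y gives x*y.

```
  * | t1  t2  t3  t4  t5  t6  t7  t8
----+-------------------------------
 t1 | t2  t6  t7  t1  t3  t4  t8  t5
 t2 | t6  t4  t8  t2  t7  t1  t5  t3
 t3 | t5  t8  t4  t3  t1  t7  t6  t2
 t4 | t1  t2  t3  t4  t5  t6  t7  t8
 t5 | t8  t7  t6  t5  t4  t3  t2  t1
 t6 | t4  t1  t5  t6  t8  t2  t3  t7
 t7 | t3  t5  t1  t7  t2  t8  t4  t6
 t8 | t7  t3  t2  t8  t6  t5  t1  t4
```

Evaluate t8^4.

t8^1 = t8
t8^2 = t8*t8 = t4
t8^3 = t4*t8 = t8
t8^4 = t8*t8 = t4

t4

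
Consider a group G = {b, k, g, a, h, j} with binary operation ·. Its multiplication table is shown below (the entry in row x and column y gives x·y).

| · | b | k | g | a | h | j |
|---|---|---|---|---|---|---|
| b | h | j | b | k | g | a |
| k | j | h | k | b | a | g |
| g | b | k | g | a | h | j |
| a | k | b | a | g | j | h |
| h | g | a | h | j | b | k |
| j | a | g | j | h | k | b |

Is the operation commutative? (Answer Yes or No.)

Check whether the table is symmetric across its main diagonal.
Every entry (row x, col y) equals the entry (row y, col x), so G is abelian.

Yes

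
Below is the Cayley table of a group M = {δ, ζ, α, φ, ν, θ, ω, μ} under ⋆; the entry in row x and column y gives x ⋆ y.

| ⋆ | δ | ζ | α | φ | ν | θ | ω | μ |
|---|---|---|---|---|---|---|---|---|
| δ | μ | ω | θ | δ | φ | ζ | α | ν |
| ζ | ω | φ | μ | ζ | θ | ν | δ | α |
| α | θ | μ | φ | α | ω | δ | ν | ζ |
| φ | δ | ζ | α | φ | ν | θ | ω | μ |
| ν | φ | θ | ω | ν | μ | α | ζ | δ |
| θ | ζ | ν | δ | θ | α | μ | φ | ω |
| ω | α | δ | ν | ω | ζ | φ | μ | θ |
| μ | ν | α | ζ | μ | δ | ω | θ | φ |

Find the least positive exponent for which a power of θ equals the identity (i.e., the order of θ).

4

The identity element is φ (its row matches the header).
θ^1 = θ
θ^2 = θ ⋆ θ = μ
θ^3 = μ ⋆ θ = ω
θ^4 = ω ⋆ θ = φ
The first power of θ equal to the identity is θ^4, so ord(θ) = 4.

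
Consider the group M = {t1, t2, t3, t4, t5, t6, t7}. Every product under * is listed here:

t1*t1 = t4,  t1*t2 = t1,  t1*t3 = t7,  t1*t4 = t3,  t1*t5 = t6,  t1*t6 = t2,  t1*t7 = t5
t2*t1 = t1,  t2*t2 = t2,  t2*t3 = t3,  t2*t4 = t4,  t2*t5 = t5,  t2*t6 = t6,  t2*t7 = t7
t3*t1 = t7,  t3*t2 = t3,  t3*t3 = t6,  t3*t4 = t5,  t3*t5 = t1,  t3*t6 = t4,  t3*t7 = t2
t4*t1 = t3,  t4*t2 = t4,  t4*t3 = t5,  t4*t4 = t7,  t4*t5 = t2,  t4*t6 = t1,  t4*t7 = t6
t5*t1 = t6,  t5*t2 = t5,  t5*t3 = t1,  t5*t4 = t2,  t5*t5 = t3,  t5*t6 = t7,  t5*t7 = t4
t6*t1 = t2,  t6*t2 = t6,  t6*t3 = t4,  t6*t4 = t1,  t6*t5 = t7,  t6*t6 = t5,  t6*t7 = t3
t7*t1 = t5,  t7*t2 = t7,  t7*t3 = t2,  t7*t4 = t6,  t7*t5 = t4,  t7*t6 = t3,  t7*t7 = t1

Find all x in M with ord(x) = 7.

{t1, t3, t4, t5, t6, t7}

Identity is t2. Compute the order of each non-identity element by repeated multiplication:
  t1: t1 → t4 → t3 → t7 → t5 → t6 → t2  (order 7)
  t3: t3 → t6 → t4 → t5 → t1 → t7 → t2  (order 7)
  t4: t4 → t7 → t6 → t1 → t3 → t5 → t2  (order 7)
  t5: t5 → t3 → t1 → t6 → t7 → t4 → t2  (order 7)
  t6: t6 → t5 → t7 → t3 → t4 → t1 → t2  (order 7)
  t7: t7 → t1 → t5 → t4 → t6 → t3 → t2  (order 7)
Elements of order 7: {t1, t3, t4, t5, t6, t7}.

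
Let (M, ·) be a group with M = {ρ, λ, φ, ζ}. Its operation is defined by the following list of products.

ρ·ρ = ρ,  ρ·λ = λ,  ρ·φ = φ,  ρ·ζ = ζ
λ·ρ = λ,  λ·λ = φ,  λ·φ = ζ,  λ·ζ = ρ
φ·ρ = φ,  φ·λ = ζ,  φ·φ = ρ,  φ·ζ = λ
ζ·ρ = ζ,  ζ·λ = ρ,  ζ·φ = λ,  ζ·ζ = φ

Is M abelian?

Check whether the table is symmetric across its main diagonal.
Every entry (row x, col y) equals the entry (row y, col x), so M is abelian.

Yes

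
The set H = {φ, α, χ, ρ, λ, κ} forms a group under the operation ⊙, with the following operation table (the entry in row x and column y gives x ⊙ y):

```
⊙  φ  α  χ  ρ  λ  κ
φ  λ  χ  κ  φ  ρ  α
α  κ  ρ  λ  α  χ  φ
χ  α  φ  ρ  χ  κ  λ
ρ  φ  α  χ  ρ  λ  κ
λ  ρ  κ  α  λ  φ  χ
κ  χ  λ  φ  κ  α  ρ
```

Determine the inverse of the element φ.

λ

First locate the identity: row ρ matches the header, so ρ is the identity.
Scan row φ for ρ: φ ⊙ λ = ρ. Hence φ^(-1) = λ.
(Structurally, H here is isomorphic to the symmetric group S_3.)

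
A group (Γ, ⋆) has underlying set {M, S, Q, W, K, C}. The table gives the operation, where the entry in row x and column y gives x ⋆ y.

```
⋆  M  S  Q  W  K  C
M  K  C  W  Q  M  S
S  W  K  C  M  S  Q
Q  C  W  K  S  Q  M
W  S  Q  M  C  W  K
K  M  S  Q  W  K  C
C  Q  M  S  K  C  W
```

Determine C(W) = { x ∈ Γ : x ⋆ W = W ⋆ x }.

{C, K, W}

Compare row W with column W entry by entry.
C ⋆ W = K = W ⋆ C, so C commutes with W.
M ⋆ W = Q but W ⋆ M = S, so M does not.
Collecting the elements that commute with W: C(W) = {C, K, W}.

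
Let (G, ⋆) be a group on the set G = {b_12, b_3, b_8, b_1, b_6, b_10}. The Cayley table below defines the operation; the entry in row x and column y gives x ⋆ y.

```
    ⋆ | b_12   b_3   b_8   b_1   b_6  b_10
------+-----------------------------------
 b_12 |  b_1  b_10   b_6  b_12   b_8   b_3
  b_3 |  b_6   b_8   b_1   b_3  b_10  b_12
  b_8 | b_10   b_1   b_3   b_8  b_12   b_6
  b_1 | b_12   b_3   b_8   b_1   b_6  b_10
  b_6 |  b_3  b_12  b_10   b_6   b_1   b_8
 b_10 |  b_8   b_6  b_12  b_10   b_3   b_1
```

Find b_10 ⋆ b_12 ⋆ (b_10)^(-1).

b_6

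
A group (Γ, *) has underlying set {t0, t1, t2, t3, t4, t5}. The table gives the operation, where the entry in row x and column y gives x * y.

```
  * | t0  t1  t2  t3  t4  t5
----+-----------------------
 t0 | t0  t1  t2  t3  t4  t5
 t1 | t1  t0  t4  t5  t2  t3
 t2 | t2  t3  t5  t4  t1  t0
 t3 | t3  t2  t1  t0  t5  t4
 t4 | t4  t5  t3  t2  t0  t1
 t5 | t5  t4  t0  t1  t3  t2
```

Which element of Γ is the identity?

The identity e satisfies e * x = x for all x, so its row in the table reproduces the column headers.
Row t0 reads: t0, t1, t2, t3, t4, t5 — exactly the header order. So t0 is the identity.

t0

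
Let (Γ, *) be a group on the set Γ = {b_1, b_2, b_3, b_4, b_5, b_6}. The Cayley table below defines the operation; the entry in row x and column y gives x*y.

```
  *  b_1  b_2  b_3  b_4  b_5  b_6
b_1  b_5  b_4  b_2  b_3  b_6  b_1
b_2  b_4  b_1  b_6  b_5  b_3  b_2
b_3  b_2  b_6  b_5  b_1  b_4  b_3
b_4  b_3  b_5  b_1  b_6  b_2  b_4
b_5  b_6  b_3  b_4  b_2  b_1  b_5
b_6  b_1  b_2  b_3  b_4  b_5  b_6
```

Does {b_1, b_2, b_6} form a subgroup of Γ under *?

No

b_1*b_1 = b_5, which is not in {b_1, b_2, b_6}.
The subset is not closed under *, so it is not a subgroup.
(Structurally, Γ here is isomorphic to the cyclic group Z_6.)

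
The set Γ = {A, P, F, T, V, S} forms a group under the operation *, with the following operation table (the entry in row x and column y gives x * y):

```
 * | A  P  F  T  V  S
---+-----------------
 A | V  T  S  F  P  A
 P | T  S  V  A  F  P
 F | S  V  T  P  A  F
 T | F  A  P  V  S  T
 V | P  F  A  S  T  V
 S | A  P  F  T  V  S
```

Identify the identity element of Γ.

S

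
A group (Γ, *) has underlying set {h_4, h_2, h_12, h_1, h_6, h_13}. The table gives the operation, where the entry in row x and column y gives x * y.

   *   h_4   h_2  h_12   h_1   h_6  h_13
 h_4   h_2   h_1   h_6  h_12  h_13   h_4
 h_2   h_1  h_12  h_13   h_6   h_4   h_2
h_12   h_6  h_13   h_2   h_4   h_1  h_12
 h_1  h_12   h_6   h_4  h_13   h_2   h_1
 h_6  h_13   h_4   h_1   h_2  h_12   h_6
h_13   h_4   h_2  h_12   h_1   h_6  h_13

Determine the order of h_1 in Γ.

The identity element is h_13 (its row matches the header).
h_1^1 = h_1
h_1^2 = h_1 * h_1 = h_13
The first power of h_1 equal to the identity is h_1^2, so ord(h_1) = 2.

2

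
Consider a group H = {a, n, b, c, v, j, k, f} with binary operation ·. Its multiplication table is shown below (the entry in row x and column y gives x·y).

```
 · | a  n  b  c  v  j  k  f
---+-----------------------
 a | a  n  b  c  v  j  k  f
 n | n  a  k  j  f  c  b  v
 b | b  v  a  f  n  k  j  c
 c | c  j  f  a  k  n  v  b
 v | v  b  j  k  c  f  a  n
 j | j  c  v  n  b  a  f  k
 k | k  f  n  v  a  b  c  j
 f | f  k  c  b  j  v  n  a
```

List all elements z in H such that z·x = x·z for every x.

An element z is central iff its row equals its column in the table.
For b: b·v = n ≠ j = v·b, so b ∉ Z.
Checking each element this way leaves Z(H) = {a, c}.

{a, c}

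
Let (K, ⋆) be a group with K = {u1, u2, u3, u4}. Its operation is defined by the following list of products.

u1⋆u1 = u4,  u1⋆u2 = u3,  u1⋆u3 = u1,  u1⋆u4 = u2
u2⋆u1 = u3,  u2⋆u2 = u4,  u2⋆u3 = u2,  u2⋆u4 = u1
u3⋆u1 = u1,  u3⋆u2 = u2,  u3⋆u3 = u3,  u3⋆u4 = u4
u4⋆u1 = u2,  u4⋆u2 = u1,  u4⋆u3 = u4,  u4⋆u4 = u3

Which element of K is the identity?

The identity e satisfies e ⋆ x = x for all x, so its row in the table reproduces the column headers.
Row u3 reads: u1, u2, u3, u4 — exactly the header order. So u3 is the identity.
(Structurally, K here is isomorphic to the cyclic group Z_4.)

u3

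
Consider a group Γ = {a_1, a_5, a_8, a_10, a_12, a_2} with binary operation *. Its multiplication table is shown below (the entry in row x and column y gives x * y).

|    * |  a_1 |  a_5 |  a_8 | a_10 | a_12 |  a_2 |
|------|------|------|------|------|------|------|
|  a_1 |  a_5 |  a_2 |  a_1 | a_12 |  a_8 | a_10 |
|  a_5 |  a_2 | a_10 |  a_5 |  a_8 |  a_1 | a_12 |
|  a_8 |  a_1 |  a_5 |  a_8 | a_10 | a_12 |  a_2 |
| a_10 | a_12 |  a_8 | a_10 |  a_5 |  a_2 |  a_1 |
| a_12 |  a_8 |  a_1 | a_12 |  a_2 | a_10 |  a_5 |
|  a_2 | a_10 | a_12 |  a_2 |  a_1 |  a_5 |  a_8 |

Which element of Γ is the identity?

The identity e satisfies e * x = x for all x, so its row in the table reproduces the column headers.
Row a_8 reads: a_1, a_5, a_8, a_10, a_12, a_2 — exactly the header order. So a_8 is the identity.
(Structurally, Γ here is isomorphic to the cyclic group Z_6.)

a_8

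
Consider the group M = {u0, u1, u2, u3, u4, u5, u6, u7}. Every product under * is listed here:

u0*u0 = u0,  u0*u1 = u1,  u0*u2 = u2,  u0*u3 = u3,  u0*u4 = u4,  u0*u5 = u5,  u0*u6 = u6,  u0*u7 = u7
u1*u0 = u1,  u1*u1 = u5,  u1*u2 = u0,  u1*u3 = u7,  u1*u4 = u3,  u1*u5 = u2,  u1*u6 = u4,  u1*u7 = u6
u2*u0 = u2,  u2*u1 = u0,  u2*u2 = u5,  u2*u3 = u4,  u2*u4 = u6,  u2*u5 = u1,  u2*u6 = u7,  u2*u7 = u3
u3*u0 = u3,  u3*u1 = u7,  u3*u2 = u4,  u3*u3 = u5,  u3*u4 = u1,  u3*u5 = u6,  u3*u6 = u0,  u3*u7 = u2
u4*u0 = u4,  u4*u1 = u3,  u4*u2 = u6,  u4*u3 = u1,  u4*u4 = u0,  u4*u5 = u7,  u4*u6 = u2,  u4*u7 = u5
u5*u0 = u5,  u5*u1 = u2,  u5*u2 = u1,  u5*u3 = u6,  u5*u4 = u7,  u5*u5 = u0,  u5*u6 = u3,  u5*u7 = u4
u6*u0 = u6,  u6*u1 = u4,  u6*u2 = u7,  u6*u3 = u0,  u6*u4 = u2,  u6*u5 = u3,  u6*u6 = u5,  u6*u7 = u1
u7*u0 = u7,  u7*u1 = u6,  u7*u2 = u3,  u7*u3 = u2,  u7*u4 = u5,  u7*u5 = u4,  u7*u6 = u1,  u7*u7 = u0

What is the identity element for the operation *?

u0

The identity e satisfies e*x = x for all x, so its row in the table reproduces the column headers.
Row u0 reads: u0, u1, u2, u3, u4, u5, u6, u7 — exactly the header order. So u0 is the identity.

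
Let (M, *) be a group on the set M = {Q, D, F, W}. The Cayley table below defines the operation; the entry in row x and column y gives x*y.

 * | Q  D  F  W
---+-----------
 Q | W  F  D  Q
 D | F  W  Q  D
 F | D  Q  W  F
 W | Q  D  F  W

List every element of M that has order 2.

Identity is W. Compute the order of each non-identity element by repeated multiplication:
  Q: Q → W  (order 2)
  D: D → W  (order 2)
  F: F → W  (order 2)
Elements of order 2: {D, F, Q}.
(Structurally, M here is isomorphic to the Klein four-group V_4.)

{D, F, Q}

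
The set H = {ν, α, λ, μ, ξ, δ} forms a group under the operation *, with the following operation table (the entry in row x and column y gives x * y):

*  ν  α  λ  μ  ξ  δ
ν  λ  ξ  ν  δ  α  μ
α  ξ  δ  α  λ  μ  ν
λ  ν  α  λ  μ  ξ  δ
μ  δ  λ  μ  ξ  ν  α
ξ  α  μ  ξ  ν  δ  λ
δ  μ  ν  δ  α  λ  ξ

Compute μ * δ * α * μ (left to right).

μ * δ = α
α * α = δ
δ * μ = α

α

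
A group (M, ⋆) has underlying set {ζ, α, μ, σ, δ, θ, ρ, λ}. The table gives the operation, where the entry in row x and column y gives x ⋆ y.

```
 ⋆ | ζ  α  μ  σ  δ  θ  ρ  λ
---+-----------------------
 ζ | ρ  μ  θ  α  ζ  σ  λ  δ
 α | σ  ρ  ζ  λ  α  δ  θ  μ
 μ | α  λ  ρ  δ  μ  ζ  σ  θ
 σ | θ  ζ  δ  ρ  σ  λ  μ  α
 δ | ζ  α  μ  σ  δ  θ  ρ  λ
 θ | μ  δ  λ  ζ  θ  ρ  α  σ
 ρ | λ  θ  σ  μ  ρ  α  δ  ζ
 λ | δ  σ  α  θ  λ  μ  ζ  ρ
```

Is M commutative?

No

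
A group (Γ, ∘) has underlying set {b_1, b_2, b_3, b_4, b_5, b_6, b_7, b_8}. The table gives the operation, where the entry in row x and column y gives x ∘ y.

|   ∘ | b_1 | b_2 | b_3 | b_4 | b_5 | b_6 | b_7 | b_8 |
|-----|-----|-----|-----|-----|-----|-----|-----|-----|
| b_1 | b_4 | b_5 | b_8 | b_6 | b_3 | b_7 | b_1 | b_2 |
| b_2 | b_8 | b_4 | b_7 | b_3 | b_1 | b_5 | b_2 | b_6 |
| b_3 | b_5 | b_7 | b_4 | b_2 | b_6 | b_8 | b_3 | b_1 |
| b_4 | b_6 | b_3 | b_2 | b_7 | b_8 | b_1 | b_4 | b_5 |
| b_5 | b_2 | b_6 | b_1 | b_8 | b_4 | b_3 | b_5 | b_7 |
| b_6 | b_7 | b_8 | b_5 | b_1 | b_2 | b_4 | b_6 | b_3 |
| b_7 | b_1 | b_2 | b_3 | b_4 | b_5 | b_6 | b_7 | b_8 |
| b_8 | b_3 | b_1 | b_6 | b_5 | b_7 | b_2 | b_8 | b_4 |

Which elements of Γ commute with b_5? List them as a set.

{b_4, b_5, b_7, b_8}

Compare row b_5 with column b_5 entry by entry.
b_4 ∘ b_5 = b_8 = b_5 ∘ b_4, so b_4 commutes with b_5.
b_1 ∘ b_5 = b_3 but b_5 ∘ b_1 = b_2, so b_1 does not.
Collecting the elements that commute with b_5: C(b_5) = {b_4, b_5, b_7, b_8}.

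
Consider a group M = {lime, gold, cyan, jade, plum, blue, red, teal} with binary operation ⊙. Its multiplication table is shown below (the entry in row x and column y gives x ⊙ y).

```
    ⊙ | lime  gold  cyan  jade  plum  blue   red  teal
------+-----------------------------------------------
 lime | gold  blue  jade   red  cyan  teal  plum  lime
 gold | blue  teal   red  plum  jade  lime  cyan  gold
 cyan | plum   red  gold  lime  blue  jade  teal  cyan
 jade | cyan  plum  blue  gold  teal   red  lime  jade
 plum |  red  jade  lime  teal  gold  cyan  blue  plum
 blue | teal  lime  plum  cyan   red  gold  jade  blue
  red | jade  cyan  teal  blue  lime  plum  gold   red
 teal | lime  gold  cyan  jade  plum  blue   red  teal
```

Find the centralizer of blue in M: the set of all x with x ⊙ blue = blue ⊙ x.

Compare row blue with column blue entry by entry.
gold ⊙ blue = lime = blue ⊙ gold, so gold commutes with blue.
cyan ⊙ blue = jade but blue ⊙ cyan = plum, so cyan does not.
Collecting the elements that commute with blue: C(blue) = {blue, gold, lime, teal}.

{blue, gold, lime, teal}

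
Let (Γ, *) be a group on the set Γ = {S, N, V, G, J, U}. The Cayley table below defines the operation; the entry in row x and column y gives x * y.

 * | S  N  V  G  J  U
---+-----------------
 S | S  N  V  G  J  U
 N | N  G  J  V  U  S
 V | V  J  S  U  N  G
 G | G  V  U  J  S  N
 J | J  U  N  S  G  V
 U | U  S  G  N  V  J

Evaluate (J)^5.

G

J^1 = J
J^2 = J * J = G
J^3 = G * J = S
J^4 = S * J = J
J^5 = J * J = G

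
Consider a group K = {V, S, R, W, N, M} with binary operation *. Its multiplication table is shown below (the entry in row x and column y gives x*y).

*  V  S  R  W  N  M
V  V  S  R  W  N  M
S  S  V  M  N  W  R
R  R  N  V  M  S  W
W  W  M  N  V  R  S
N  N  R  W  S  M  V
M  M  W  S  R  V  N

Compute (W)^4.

W^1 = W
W^2 = W*W = V
W^3 = V*W = W
W^4 = W*W = V
(Structurally, K here is isomorphic to the symmetric group S_3.)

V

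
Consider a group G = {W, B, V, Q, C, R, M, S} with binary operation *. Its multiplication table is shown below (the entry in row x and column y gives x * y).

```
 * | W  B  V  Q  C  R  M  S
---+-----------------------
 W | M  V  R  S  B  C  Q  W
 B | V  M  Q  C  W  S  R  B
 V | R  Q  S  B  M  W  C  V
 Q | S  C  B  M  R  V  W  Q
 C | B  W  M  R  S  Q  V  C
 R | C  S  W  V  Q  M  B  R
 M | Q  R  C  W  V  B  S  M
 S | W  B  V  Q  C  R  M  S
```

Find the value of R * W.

C

Read row R, column W: R * W = C.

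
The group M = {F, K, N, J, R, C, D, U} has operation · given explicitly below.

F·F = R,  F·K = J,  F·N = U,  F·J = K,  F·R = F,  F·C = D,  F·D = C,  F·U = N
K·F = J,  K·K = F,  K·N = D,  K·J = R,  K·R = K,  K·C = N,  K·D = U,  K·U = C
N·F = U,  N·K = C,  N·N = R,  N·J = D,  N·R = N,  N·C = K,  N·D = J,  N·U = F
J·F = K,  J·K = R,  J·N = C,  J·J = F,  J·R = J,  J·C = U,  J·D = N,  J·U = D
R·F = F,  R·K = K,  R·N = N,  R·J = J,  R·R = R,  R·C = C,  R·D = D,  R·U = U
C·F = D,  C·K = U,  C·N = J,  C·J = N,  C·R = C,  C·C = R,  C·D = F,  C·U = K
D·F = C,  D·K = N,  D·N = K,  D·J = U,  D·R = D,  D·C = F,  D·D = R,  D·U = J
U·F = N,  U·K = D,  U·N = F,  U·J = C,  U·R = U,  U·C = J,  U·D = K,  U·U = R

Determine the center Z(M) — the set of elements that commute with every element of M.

{F, R}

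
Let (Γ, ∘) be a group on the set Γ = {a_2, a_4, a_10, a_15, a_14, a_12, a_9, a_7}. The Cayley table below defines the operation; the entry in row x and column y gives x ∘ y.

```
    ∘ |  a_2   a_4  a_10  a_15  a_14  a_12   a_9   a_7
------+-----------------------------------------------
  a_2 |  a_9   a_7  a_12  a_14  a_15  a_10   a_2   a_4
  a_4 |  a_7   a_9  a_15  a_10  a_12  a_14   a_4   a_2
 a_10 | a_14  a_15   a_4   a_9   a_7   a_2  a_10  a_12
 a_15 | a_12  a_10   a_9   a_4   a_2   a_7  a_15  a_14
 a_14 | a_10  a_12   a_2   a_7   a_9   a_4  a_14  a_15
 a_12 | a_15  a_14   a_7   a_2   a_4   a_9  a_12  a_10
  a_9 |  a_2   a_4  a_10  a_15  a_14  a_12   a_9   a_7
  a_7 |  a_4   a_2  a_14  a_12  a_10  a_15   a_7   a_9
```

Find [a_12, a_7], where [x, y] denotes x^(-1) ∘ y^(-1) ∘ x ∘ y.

a_4

Identity is a_9; from the table a_12^(-1) = a_12 and a_7^(-1) = a_7.
a_12 ∘ a_7 = a_10
a_10 ∘ a_12 = a_2
a_2 ∘ a_7 = a_4
(Structurally, Γ here is isomorphic to the dihedral group D_4.)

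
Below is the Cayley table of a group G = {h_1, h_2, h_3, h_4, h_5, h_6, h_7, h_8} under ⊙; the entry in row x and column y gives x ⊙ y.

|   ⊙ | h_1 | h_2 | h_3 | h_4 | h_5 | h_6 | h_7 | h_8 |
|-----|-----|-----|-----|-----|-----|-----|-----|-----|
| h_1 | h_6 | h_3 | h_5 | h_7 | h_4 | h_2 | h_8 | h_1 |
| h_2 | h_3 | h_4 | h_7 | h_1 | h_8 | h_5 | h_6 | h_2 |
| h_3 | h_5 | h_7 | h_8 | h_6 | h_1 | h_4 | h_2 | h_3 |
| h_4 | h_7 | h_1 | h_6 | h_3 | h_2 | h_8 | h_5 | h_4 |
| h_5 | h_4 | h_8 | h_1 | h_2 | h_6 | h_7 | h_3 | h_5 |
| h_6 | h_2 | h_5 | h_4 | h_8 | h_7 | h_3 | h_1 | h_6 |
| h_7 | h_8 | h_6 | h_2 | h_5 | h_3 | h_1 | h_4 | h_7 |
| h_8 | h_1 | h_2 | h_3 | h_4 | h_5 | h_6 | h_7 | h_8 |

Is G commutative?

Yes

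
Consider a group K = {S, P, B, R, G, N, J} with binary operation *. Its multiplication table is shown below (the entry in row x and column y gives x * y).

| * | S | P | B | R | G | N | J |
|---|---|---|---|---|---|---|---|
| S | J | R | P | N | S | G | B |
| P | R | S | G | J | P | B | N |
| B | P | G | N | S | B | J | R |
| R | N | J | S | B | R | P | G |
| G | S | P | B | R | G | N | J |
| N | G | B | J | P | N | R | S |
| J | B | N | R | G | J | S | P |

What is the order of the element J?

The identity element is G (its row matches the header).
J^1 = J
J^2 = J * J = P
J^3 = P * J = N
J^4 = N * J = S
J^5 = S * J = B
J^6 = B * J = R
J^7 = R * J = G
The first power of J equal to the identity is J^7, so ord(J) = 7.
(Structurally, K here is isomorphic to the cyclic group Z_7.)

7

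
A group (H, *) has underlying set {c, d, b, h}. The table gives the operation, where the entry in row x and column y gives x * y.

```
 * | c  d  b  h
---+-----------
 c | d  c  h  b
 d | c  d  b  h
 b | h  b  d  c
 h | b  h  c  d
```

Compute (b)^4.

b^1 = b
b^2 = b * b = d
b^3 = d * b = b
b^4 = b * b = d

d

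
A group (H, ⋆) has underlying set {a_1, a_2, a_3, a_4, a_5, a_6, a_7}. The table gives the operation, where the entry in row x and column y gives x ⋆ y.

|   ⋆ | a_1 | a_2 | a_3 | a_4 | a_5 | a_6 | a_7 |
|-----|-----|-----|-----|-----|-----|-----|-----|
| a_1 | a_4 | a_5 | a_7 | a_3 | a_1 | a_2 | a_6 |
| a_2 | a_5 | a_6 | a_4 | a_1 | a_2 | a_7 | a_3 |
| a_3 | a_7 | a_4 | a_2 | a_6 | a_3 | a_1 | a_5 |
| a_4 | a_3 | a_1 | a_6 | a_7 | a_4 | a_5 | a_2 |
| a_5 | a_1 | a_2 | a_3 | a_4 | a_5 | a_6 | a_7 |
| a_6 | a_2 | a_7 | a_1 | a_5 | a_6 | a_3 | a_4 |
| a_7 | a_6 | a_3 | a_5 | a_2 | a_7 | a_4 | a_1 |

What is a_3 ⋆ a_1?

Read row a_3, column a_1: a_3 ⋆ a_1 = a_7.

a_7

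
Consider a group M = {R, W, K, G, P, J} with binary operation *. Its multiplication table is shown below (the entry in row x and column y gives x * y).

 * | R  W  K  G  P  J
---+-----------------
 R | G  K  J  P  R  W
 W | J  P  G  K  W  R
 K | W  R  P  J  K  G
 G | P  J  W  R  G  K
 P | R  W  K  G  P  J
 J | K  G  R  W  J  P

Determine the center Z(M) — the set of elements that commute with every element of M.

An element z is central iff its row equals its column in the table.
For R: R * J = W ≠ K = J * R, so R ∉ Z.
Checking each element this way leaves Z(M) = {P}.

{P}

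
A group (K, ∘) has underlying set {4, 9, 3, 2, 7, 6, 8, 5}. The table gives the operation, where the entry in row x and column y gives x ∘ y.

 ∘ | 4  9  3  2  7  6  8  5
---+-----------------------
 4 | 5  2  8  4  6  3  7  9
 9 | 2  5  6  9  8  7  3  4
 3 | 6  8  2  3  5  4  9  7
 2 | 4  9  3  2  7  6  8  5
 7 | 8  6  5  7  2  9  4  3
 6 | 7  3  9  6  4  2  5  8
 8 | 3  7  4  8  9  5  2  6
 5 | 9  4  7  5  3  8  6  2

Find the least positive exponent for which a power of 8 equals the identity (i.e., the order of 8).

The identity element is 2 (its row matches the header).
8^1 = 8
8^2 = 8 ∘ 8 = 2
The first power of 8 equal to the identity is 8^2, so ord(8) = 2.

2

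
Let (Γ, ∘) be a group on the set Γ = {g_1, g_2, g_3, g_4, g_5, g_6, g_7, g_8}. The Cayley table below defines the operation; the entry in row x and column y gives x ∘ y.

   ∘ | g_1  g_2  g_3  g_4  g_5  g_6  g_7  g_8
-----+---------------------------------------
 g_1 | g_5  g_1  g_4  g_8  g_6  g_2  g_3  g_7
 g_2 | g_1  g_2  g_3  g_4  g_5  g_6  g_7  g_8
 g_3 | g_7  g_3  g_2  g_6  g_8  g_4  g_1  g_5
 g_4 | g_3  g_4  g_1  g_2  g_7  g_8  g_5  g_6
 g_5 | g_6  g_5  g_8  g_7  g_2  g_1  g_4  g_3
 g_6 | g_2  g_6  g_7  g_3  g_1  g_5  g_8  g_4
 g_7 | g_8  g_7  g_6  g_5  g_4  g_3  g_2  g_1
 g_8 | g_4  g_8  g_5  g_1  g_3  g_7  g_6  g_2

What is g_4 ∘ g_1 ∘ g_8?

g_4 ∘ g_1 = g_3
g_3 ∘ g_8 = g_5

g_5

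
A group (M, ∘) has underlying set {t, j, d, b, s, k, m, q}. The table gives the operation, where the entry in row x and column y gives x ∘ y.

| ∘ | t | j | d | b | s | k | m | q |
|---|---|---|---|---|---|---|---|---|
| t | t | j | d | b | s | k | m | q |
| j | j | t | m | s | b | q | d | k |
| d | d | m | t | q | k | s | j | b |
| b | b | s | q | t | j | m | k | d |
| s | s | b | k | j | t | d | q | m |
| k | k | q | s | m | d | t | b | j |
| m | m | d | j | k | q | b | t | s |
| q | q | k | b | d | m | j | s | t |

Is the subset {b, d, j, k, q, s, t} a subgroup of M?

d ∘ j = m, which is not in {b, d, j, k, q, s, t}.
The subset is not closed under ∘, so it is not a subgroup.

No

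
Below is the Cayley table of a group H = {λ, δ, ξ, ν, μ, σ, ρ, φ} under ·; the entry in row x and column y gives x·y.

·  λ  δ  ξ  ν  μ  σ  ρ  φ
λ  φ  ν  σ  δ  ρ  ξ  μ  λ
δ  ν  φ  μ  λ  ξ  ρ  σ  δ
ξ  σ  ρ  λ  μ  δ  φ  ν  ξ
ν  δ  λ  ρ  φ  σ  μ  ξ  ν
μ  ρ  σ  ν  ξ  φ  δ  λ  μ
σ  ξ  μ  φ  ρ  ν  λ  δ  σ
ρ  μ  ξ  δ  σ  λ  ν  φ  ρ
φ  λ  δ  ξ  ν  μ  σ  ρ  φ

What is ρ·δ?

ξ

Read row ρ, column δ: ρ·δ = ξ.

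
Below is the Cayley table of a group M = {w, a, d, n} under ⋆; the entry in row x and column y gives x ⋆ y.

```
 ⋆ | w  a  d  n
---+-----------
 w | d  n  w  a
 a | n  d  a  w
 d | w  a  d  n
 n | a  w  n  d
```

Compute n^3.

n

n^1 = n
n^2 = n ⋆ n = d
n^3 = d ⋆ n = n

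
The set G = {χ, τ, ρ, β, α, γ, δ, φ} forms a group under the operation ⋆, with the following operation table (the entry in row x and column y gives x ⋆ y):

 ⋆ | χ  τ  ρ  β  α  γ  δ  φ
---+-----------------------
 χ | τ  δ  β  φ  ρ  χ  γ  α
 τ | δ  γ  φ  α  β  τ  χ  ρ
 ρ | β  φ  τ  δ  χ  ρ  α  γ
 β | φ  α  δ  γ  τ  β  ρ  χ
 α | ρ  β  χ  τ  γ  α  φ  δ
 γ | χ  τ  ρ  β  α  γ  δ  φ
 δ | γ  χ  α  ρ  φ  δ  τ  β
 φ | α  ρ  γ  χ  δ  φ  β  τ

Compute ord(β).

The identity element is γ (its row matches the header).
β^1 = β
β^2 = β ⋆ β = γ
The first power of β equal to the identity is β^2, so ord(β) = 2.

2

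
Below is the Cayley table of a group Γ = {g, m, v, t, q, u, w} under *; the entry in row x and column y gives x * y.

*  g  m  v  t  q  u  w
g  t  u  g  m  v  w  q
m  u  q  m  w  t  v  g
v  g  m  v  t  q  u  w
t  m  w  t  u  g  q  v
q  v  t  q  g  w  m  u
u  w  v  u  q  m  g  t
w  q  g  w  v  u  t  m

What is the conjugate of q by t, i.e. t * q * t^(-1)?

The identity is v. In row t, the entry v sits in column w, so t^(-1) = w.
t * q = g
g * w = q

q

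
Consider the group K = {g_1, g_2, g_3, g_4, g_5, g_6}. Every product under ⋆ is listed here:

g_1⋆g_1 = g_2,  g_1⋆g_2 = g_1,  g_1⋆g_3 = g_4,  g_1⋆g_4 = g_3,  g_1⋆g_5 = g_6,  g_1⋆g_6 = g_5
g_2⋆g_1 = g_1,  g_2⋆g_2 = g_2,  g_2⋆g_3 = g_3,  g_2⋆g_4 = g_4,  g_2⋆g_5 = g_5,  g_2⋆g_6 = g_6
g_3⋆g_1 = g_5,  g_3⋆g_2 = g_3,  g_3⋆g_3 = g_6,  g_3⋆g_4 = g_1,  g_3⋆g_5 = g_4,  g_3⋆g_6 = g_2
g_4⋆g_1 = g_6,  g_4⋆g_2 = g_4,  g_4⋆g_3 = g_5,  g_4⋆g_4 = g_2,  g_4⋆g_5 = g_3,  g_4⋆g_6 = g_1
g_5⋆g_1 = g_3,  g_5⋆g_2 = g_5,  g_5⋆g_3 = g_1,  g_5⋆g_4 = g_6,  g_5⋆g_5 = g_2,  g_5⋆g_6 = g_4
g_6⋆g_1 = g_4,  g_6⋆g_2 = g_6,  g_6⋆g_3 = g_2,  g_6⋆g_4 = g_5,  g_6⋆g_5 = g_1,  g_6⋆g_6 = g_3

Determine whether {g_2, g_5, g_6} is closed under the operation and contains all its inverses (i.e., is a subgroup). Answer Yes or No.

g_6 ⋆ g_6 = g_3, which is not in {g_2, g_5, g_6}.
The subset is not closed under ⋆, so it is not a subgroup.

No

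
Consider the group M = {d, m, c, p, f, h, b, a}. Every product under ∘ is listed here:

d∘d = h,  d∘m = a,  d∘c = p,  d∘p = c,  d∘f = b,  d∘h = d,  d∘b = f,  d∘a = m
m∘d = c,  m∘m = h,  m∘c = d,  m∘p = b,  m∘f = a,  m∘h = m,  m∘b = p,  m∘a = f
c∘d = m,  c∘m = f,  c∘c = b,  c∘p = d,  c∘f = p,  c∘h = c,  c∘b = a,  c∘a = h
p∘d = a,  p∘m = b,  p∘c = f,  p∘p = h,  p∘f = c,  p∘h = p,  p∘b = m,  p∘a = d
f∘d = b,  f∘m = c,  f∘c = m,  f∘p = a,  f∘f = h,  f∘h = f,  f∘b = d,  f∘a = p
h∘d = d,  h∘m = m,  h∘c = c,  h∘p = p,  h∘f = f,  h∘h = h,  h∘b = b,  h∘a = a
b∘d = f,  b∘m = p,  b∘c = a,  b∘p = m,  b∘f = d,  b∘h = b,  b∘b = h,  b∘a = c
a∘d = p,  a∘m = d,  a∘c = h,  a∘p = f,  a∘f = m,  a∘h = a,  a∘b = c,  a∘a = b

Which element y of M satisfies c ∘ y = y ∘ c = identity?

First locate the identity: row h matches the header, so h is the identity.
Scan row c for h: c ∘ a = h. Hence c^(-1) = a.
(Structurally, M here is isomorphic to the dihedral group D_4.)

a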